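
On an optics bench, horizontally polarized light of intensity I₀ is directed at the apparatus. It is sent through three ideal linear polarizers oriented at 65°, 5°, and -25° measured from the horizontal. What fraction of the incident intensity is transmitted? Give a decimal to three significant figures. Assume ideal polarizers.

I₁ = I₀ cos²(65° − 0°) = I₀ cos²(65°) = 0.1786 I₀.
I₂ = I₁ cos²(5° − 65°) = 0.1786 I₀ · cos²(60°) = 0.04465 I₀.
I₃ = I₂ cos²(-25° − 5°) = 0.04465 I₀ · cos²(30°) = 0.03349 I₀.
Transmitted fraction = 0.03349.

≈ 0.0335 I₀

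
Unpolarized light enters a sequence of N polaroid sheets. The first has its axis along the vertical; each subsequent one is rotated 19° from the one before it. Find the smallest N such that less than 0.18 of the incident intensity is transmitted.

First polarizer halves the unpolarized light: factor 1/2.
Each further stage multiplies by cos²(19°) = 0.894.
After N polarizers: T = 0.5·0.894^(N−1). Require T < 0.18 ⇒ N−1 > ln(0.18/0.5)/ln(0.894) = 9.12, so N−1 ≥ 10 and N = 11.
Check: N=11 gives T = 0.1631 < 0.18; N=10 gives T = 0.1824.

N = 11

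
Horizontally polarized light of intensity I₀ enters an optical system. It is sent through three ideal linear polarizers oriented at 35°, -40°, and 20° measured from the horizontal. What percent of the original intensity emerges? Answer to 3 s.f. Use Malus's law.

By Malus's law, I₁ = I₀ cos²(35° − 0°) = I₀ cos²(35°) = 0.671 I₀.
I₂ = I₁ cos²(-40° − 35°) = 0.671 I₀ · cos²(75°) = 0.04495 I₀.
I₃ = I₂ cos²(20° + 40°) = 0.04495 I₀ · cos²(60°) = 0.01124 I₀.
That is 1.124% of the incident intensity.

≈ 1.12%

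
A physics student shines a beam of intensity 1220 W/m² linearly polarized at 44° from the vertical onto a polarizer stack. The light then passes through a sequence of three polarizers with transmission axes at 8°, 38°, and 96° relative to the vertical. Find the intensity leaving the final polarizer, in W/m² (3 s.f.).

I₁ = 1220 W/m² · cos²(36°) = 798.5 W/m².
I₂ = I₁ · cos²(30°) = 798.5 · 0.75 = 598.9 W/m².
I₃ = I₂ · cos²(58°) = 598.9 · 0.2808 = 168.2 W/m².

I ≈ 168 W/m²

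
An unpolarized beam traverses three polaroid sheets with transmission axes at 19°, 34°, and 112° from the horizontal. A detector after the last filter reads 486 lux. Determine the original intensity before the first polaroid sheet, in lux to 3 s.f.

I₀ ≈ 2.41e4 lux

Unpolarized light through the first polarizer → I₁ = ½ I₀, now polarized at 19°.
I₂ = I₁ cos²(34° − 19°) = 0.5 I₀ · cos²(15°) = 0.4665 I₀.
I₃ = I₂ cos²(112° − 34°) = 0.4665 I₀ · cos²(78°) = 0.02017 I₀.
So 486 lux = 0.02017 I₀, giving I₀ = 486/0.02017 = 2.41e+04 lux.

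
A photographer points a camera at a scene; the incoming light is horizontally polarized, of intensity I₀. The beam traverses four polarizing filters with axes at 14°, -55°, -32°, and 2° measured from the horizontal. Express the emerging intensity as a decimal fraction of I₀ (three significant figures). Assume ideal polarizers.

By Malus's law, I₁ = I₀ cos²(14° − 0°) = I₀ cos²(14°) = 0.9415 I₀.
I₂ = I₁ cos²(-55° − 14°) = 0.9415 I₀ · cos²(69°) = 0.1209 I₀.
I₃ = I₂ cos²(-32° + 55°) = 0.1209 I₀ · cos²(23°) = 0.1025 I₀.
I₄ = I₃ cos²(2° + 32°) = 0.1025 I₀ · cos²(34°) = 0.07042 I₀.
Transmitted fraction = 0.07042.

≈ 0.0704 I₀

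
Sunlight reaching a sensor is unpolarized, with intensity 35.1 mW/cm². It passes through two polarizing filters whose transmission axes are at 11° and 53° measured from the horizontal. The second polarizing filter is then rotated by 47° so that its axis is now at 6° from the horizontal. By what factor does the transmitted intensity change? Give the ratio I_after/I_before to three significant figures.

I_new/I_old ≈ 1.80

Before rotation:
Unpolarized light through the first polarizer → I₁ = ½ I₀, now polarized at 11°.
I₂ = I₁ cos²(53° − 11°) = 0.5 I₀ · cos²(42°) = 0.2761 I₀.
After rotation:
Unpolarized light through the first polarizer → I₁ = ½ I₀, now polarized at 11°.
I₂ = I₁ cos²(6° − 11°) = 0.5 I₀ · cos²(5°) = 0.4962 I₀.
Ratio = 0.4962 / 0.2761 = 1.797.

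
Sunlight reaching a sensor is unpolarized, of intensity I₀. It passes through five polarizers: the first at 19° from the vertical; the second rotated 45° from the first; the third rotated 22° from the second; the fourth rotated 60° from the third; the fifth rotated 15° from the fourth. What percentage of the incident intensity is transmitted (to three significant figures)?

≈ 5.01%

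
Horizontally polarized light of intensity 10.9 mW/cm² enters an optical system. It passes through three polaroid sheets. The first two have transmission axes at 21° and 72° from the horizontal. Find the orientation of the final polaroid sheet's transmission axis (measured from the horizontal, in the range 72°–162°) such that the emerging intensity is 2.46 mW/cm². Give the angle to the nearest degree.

θ ≈ 108°

I₁ = I₀ cos²(21° − 0°) = I₀ cos²(21°) = 0.8716 I₀.
I₂ = I₁ cos²(72° − 21°) = 0.8716 I₀ · cos²(51°) = 0.3452 I₀.
Target fraction: 2.46 / 10.9 mW/cm² = 0.2257 of I₀.
Need I₃/I₀ = 0.2257, so cos²(θ − 72°) = 0.2257 / 0.3452 = 0.6538.
θ − 72° = arccos(√0.6538) = 36.0°, giving θ ≈ 72 + 36.0 = 108.0°.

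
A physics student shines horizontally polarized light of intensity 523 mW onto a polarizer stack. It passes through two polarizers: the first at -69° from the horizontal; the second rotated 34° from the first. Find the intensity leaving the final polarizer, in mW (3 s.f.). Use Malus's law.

By Malus's law, I₁ = 523 mW · cos²(69°) = 67.17 mW.
I₂ = I₁ · cos²(34°) = 67.17 · 0.6873 = 46.16 mW.

I ≈ 46.2 mW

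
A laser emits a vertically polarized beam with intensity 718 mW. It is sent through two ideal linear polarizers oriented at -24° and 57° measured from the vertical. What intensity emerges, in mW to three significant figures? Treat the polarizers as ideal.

By Malus's law, I₁ = 718 mW · cos²(24°) = 599.2 mW.
I₂ = I₁ · cos²(81°) = 599.2 · 0.02447 = 14.66 mW.

I ≈ 14.7 mW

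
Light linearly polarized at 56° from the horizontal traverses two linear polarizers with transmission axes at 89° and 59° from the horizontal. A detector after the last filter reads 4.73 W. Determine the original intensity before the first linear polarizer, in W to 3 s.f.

By Malus's law, I₁ = I₀ cos²(89° − 56°) = I₀ cos²(33°) = 0.7034 I₀.
I₂ = I₁ cos²(59° − 89°) = 0.7034 I₀ · cos²(30°) = 0.5275 I₀.
So 4.73 W = 0.5275 I₀, giving I₀ = 4.73/0.5275 = 8.966 W.

I₀ ≈ 8.97 W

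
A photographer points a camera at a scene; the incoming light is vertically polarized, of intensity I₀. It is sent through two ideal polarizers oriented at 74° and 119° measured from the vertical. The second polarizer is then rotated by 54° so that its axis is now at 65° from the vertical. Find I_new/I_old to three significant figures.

I_new/I_old ≈ 1.95

Before rotation:
I₁ = I₀ cos²(74° − 0°) = I₀ cos²(74°) = 0.07598 I₀.
I₂ = I₁ cos²(119° − 74°) = 0.07598 I₀ · cos²(45°) = 0.03799 I₀.
After rotation:
I₁ = I₀ cos²(74° − 0°) = I₀ cos²(74°) = 0.07598 I₀.
I₂ = I₁ cos²(65° − 74°) = 0.07598 I₀ · cos²(9°) = 0.07412 I₀.
Ratio = 0.07412 / 0.03799 = 1.951.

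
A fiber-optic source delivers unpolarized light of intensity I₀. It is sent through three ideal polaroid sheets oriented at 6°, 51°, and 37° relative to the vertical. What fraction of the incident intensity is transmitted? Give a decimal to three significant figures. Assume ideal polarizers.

≈ 0.235 I₀

Unpolarized light through the first polarizer → I₁ = ½ I₀, now polarized at 6°.
I₂ = I₁ cos²(51° − 6°) = 0.5 I₀ · cos²(45°) = 0.25 I₀.
I₃ = I₂ cos²(37° − 51°) = 0.25 I₀ · cos²(14°) = 0.2354 I₀.
Transmitted fraction = 0.2354.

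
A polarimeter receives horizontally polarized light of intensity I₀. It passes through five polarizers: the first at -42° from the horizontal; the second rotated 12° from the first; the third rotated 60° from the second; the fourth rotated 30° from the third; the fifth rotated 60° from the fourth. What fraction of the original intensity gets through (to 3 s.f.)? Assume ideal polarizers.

≈ 0.0248 I₀

By Malus's law, I₁ = I₀ cos²(-42° − 0°) = I₀ cos²(42°) = 0.5523 I₀.
I₂ = I₁ cos²(12°) = 0.5523 · 0.9568 I₀ = 0.5284 I₀.
I₃ = I₂ cos²(60°) = 0.5284 · 0.25 I₀ = 0.1321 I₀.
I₄ = I₃ cos²(30°) = 0.1321 · 0.75 I₀ = 0.09907 I₀.
I₅ = I₄ cos²(60°) = 0.09907 · 0.25 I₀ = 0.02477 I₀.
Transmitted fraction = 0.02477.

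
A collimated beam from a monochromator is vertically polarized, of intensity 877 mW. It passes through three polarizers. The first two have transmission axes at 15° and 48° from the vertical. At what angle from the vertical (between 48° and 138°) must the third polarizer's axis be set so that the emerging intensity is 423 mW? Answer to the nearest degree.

θ ≈ 79°

By Malus's law, I₁ = I₀ cos²(15° − 0°) = I₀ cos²(15°) = 0.933 I₀.
I₂ = I₁ cos²(48° − 15°) = 0.933 I₀ · cos²(33°) = 0.6563 I₀.
Target fraction: 423 / 877 mW = 0.4823 of I₀.
Need I₃/I₀ = 0.4823, so cos²(θ − 48°) = 0.4823 / 0.6563 = 0.735.
θ − 48° = arccos(√0.735) = 31.0°, giving θ ≈ 48 + 31.0 = 79.0°.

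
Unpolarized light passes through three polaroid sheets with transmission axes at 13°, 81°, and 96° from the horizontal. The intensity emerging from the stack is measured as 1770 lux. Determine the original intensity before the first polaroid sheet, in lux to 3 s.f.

I₀ ≈ 2.70e4 lux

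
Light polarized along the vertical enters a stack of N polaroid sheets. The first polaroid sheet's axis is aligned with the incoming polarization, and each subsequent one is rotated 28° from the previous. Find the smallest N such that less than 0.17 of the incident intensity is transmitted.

N = 9

First polarizer is aligned with the polarization: full transmission.
Each further stage multiplies by cos²(28°) = 0.7796.
After N polarizers: T = 0.7796^(N−1). Require T < 0.17 ⇒ N−1 > ln(0.17)/ln(0.7796) = 7.12, so N−1 ≥ 8 and N = 9.
Check: N=9 gives T = 0.1364 < 0.17; N=8 gives T = 0.175.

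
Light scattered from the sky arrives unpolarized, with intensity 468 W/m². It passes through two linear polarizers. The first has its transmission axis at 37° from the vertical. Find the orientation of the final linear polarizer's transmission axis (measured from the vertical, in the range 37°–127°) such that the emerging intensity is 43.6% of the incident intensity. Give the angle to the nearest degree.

θ ≈ 58°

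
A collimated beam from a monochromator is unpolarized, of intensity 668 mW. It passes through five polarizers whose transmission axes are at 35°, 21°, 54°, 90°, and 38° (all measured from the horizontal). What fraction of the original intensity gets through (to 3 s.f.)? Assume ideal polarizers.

I/I₀ ≈ 0.0821

Unpolarized light through the first polarizer → I₁ = 668 mW/2 = 334 mW, polarized at 35°.
I₂ = I₁ · cos²(14°) = 334 · 0.9415 = 314.5 mW.
I₃ = I₂ · cos²(33°) = 314.5 · 0.7034 = 221.2 mW.
I₄ = I₃ · cos²(36°) = 221.2 · 0.6545 = 144.8 mW.
I₅ = I₄ · cos²(52°) = 144.8 · 0.379 = 54.87 mW.
Transmitted fraction = 0.08214.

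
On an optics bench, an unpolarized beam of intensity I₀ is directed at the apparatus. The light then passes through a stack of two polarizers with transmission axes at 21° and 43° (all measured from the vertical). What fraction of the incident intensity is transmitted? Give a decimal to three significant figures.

Unpolarized light through the first polarizer → I₁ = ½ I₀, now polarized at 21°.
I₂ = I₁ cos²(43° − 21°) = 0.5 I₀ · cos²(22°) = 0.4298 I₀.
Transmitted fraction = 0.4298.

≈ 0.430 I₀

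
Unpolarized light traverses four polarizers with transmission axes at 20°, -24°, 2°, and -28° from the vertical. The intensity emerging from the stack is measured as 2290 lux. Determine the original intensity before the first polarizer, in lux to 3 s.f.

I₀ ≈ 1.46e4 lux

Unpolarized light through the first polarizer → I₁ = ½ I₀, now polarized at 20°.
I₂ = I₁ cos²(-24° − 20°) = 0.5 I₀ · cos²(44°) = 0.2587 I₀.
I₃ = I₂ cos²(2° + 24°) = 0.2587 I₀ · cos²(26°) = 0.209 I₀.
I₄ = I₃ cos²(-28° − 2°) = 0.209 I₀ · cos²(30°) = 0.1568 I₀.
So 2290 lux = 0.1568 I₀, giving I₀ = 2290/0.1568 = 1.461e+04 lux.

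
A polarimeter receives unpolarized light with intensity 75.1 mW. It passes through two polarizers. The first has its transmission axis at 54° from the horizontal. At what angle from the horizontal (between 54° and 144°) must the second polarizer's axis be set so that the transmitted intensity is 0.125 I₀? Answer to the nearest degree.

Unpolarized light through the first polarizer → I₁ = ½ I₀, now polarized at 54°.
Need I₂/I₀ = 0.125, so cos²(θ − 54°) = 0.125 / 0.5 = 0.25.
θ − 54° = arccos(√0.25) = 60.0°, giving θ ≈ 54 + 60.0 = 114.0°.

θ ≈ 114°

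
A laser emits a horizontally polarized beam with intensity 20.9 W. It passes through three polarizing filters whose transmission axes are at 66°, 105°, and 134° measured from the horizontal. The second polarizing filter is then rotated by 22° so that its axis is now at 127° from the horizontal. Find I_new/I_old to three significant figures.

I_new/I_old ≈ 0.501

Before rotation:
I₁ = I₀ cos²(66° − 0°) = I₀ cos²(66°) = 0.1654 I₀.
I₂ = I₁ cos²(105° − 66°) = 0.1654 I₀ · cos²(39°) = 0.09992 I₀.
I₃ = I₂ cos²(134° − 105°) = 0.09992 I₀ · cos²(29°) = 0.07643 I₀.
After rotation:
I₁ = I₀ cos²(66° − 0°) = I₀ cos²(66°) = 0.1654 I₀.
I₂ = I₁ cos²(127° − 66°) = 0.1654 I₀ · cos²(61°) = 0.03888 I₀.
I₃ = I₂ cos²(134° − 127°) = 0.03888 I₀ · cos²(7°) = 0.03831 I₀.
Ratio = 0.03831 / 0.07643 = 0.5012.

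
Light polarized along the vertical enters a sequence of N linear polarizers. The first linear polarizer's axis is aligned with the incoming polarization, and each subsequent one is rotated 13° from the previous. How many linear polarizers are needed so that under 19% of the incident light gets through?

N = 33

First polarizer is aligned with the polarization: full transmission.
Each further stage multiplies by cos²(13°) = 0.9494.
After N polarizers: T = 0.9494^(N−1). Require T < 0.19 ⇒ N−1 > ln(0.19)/ln(0.9494) = 31.98, so N−1 ≥ 32 and N = 33.
Check: N=33 gives T = 0.1898 < 0.19; N=32 gives T = 0.1999.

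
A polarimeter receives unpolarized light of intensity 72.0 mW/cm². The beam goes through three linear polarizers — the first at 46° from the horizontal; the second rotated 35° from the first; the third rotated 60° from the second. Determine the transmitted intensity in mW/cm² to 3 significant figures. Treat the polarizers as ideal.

Unpolarized light through the first polarizer → I₁ = 72.0 mW/cm²/2 = 36 mW/cm², polarized at 46°.
I₂ = I₁ · cos²(35°) = 36 · 0.671 = 24.16 mW/cm².
I₃ = I₂ · cos²(60°) = 24.16 · 0.25 = 6.039 mW/cm².

I ≈ 6.04 mW/cm²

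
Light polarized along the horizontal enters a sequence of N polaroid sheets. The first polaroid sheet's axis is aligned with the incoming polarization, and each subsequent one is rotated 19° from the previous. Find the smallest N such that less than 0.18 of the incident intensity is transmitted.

First polarizer is aligned with the polarization: full transmission.
Each further stage multiplies by cos²(19°) = 0.894.
After N polarizers: T = 0.894^(N−1). Require T < 0.18 ⇒ N−1 > ln(0.18)/ln(0.894) = 15.30, so N−1 ≥ 16 and N = 17.
Check: N=17 gives T = 0.1665 < 0.18; N=16 gives T = 0.1863.

N = 17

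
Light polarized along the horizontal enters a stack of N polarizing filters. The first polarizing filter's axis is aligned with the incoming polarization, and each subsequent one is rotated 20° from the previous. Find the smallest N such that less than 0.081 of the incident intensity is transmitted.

N = 22

First polarizer is aligned with the polarization: full transmission.
Each further stage multiplies by cos²(20°) = 0.883.
After N polarizers: T = 0.883^(N−1). Require T < 0.081 ⇒ N−1 > ln(0.081)/ln(0.883) = 20.20, so N−1 ≥ 21 and N = 22.
Check: N=22 gives T = 0.07335 < 0.081; N=21 gives T = 0.08307.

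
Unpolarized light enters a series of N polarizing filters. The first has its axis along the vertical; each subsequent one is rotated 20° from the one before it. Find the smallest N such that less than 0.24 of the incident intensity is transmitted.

First polarizer halves the unpolarized light: factor 1/2.
Each further stage multiplies by cos²(20°) = 0.883.
After N polarizers: T = 0.5·0.883^(N−1). Require T < 0.24 ⇒ N−1 > ln(0.24/0.5)/ln(0.883) = 5.90, so N−1 ≥ 6 and N = 7.
Check: N=7 gives T = 0.237 < 0.24; N=6 gives T = 0.2684.

N = 7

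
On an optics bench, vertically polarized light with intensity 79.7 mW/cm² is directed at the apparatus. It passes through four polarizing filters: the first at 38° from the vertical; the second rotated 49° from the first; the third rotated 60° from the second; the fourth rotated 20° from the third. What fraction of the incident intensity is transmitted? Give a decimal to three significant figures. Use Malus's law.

By Malus's law, I₁ = 79.7 mW/cm² · cos²(38°) = 49.49 mW/cm².
I₂ = I₁ · cos²(49°) = 49.49 · 0.4304 = 21.3 mW/cm².
I₃ = I₂ · cos²(60°) = 21.3 · 0.25 = 5.325 mW/cm².
I₄ = I₃ · cos²(20°) = 5.325 · 0.883 = 4.702 mW/cm².
Transmitted fraction = 0.059.

I/I₀ ≈ 0.0590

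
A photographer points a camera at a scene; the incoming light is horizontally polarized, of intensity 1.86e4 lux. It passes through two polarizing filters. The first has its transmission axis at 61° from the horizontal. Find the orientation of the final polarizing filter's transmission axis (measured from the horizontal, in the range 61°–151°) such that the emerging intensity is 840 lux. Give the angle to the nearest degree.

θ ≈ 125°

I₁ = I₀ cos²(61° − 0°) = I₀ cos²(61°) = 0.235 I₀.
Target fraction: 840 / 1.86e4 lux = 0.04516 of I₀.
Need I₂/I₀ = 0.04516, so cos²(θ − 61°) = 0.04516 / 0.235 = 0.1921.
θ − 61° = arccos(√0.1921) = 64.0°, giving θ ≈ 61 + 64.0 = 125.0°.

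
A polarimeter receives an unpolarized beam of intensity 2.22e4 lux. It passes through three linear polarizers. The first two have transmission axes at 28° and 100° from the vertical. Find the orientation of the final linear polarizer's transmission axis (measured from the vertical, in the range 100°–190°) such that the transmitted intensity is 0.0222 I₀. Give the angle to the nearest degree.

θ ≈ 147°

Unpolarized light through the first polarizer → I₁ = ½ I₀, now polarized at 28°.
I₂ = I₁ cos²(100° − 28°) = 0.5 I₀ · cos²(72°) = 0.04775 I₀.
Need I₃/I₀ = 0.0222, so cos²(θ − 100°) = 0.0222 / 0.04775 = 0.465.
θ − 100° = arccos(√0.465) = 47.0°, giving θ ≈ 100 + 47.0 = 147.0°.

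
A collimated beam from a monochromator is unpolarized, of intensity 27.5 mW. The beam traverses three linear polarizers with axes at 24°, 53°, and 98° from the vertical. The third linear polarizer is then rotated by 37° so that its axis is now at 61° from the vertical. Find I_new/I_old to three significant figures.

I_new/I_old ≈ 1.96

Before rotation:
Unpolarized light through the first polarizer → I₁ = ½ I₀, now polarized at 24°.
I₂ = I₁ cos²(53° − 24°) = 0.5 I₀ · cos²(29°) = 0.3825 I₀.
I₃ = I₂ cos²(98° − 53°) = 0.3825 I₀ · cos²(45°) = 0.1912 I₀.
After rotation:
Unpolarized light through the first polarizer → I₁ = ½ I₀, now polarized at 24°.
I₂ = I₁ cos²(53° − 24°) = 0.5 I₀ · cos²(29°) = 0.3825 I₀.
I₃ = I₂ cos²(61° − 53°) = 0.3825 I₀ · cos²(8°) = 0.3751 I₀.
Ratio = 0.3751 / 0.1912 = 1.961.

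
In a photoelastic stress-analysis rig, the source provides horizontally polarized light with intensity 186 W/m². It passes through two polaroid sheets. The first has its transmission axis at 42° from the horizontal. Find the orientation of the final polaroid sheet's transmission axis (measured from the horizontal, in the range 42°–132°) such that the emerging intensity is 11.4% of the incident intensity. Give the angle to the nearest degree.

θ ≈ 105°

By Malus's law, I₁ = I₀ cos²(42° − 0°) = I₀ cos²(42°) = 0.5523 I₀.
Need I₂/I₀ = 0.114, so cos²(θ − 42°) = 0.114 / 0.5523 = 0.2064.
θ − 42° = arccos(√0.2064) = 63.0°, giving θ ≈ 42 + 63.0 = 105.0°.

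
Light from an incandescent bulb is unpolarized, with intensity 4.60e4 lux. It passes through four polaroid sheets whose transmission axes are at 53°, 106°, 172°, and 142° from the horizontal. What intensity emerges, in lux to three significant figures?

I ≈ 1030 lux

Unpolarized light through the first polarizer → I₁ = 4.60e4 lux/2 = 2.3e+04 lux, polarized at 53°.
I₂ = I₁ · cos²(53°) = 2.3e+04 · 0.3622 = 8330 lux.
I₃ = I₂ · cos²(66°) = 8330 · 0.1654 = 1378 lux.
I₄ = I₃ · cos²(30°) = 1378 · 0.75 = 1034 lux.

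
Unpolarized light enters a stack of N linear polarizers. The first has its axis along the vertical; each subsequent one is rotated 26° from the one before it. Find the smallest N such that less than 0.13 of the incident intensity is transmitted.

N = 8

First polarizer halves the unpolarized light: factor 1/2.
Each further stage multiplies by cos²(26°) = 0.8078.
After N polarizers: T = 0.5·0.8078^(N−1). Require T < 0.13 ⇒ N−1 > ln(0.13/0.5)/ln(0.8078) = 6.31, so N−1 ≥ 7 and N = 8.
Check: N=8 gives T = 0.1123 < 0.13; N=7 gives T = 0.139.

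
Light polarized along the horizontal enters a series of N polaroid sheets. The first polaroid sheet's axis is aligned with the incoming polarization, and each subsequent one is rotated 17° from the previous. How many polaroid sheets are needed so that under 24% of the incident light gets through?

First polarizer is aligned with the polarization: full transmission.
Each further stage multiplies by cos²(17°) = 0.9145.
After N polarizers: T = 0.9145^(N−1). Require T < 0.24 ⇒ N−1 > ln(0.24)/ln(0.9145) = 15.97, so N−1 ≥ 16 and N = 17.
Check: N=17 gives T = 0.2394 < 0.24; N=16 gives T = 0.2618.

N = 17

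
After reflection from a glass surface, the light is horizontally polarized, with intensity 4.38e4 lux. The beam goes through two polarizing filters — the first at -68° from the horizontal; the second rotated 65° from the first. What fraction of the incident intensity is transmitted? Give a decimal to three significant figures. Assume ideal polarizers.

I/I₀ ≈ 0.0251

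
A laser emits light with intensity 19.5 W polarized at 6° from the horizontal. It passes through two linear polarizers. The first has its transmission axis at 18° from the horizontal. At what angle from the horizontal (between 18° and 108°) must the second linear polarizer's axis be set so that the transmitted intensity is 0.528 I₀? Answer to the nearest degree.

I₁ = I₀ cos²(18° − 6°) = I₀ cos²(12°) = 0.9568 I₀.
Need I₂/I₀ = 0.528, so cos²(θ − 18°) = 0.528 / 0.9568 = 0.5519.
θ − 18° = arccos(√0.5519) = 42.0°, giving θ ≈ 18 + 42.0 = 60.0°.

θ ≈ 60°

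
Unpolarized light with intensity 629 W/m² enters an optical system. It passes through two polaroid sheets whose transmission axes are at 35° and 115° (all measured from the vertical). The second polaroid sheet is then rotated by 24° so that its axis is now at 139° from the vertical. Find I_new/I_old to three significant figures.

I_new/I_old ≈ 1.94

Before rotation:
Unpolarized light through the first polarizer → I₁ = ½ I₀, now polarized at 35°.
I₂ = I₁ cos²(115° − 35°) = 0.5 I₀ · cos²(80°) = 0.01508 I₀.
After rotation:
Unpolarized light through the first polarizer → I₁ = ½ I₀, now polarized at 35°.
Angle between axes 1 and 2: 76°. I₂ = 0.5 I₀ · cos²(76°) = 0.02926 I₀.
Ratio = 0.02926 / 0.01508 = 1.941.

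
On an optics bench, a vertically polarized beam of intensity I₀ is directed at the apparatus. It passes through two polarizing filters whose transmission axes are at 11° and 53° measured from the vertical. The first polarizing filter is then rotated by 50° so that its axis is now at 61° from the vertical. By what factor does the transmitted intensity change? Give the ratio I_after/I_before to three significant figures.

Before rotation:
By Malus's law, I₁ = I₀ cos²(11° − 0°) = I₀ cos²(11°) = 0.9636 I₀.
I₂ = I₁ cos²(53° − 11°) = 0.9636 I₀ · cos²(42°) = 0.5322 I₀.
After rotation:
I₁ = I₀ cos²(61° − 0°) = I₀ cos²(61°) = 0.235 I₀.
I₂ = I₁ cos²(53° − 61°) = 0.235 I₀ · cos²(8°) = 0.2305 I₀.
Ratio = 0.2305 / 0.5322 = 0.4331.

I_new/I_old ≈ 0.433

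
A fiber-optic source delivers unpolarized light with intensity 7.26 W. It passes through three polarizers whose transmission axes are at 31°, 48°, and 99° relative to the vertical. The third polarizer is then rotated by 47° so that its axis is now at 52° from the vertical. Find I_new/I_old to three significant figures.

I_new/I_old ≈ 2.51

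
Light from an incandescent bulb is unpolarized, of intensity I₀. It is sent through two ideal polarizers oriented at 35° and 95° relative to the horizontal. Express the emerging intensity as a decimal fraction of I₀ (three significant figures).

≈ 0.125 I₀

Unpolarized light through the first polarizer → I₁ = ½ I₀, now polarized at 35°.
I₂ = I₁ cos²(95° − 35°) = 0.5 I₀ · cos²(60°) = 0.125 I₀.
Transmitted fraction = 0.125.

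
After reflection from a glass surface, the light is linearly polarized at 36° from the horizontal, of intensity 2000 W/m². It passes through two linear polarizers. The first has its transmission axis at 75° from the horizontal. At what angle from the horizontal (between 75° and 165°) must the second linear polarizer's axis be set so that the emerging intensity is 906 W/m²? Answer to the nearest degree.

By Malus's law, I₁ = I₀ cos²(75° − 36°) = I₀ cos²(39°) = 0.604 I₀.
Target fraction: 906 / 2000 W/m² = 0.453 of I₀.
Need I₂/I₀ = 0.453, so cos²(θ − 75°) = 0.453 / 0.604 = 0.7501.
θ − 75° = arccos(√0.7501) = 30.0°, giving θ ≈ 75 + 30.0 = 105.0°.

θ ≈ 105°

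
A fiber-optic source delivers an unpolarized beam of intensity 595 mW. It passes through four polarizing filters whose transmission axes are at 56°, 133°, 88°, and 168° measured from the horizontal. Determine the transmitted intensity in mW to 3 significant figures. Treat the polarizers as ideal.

I ≈ 0.227 mW

Unpolarized light through the first polarizer → I₁ = 595 mW/2 = 297.5 mW, polarized at 56°.
I₂ = I₁ · cos²(77°) = 297.5 · 0.0506 = 15.05 mW.
I₃ = I₂ · cos²(45°) = 15.05 · 0.5 = 7.527 mW.
I₄ = I₃ · cos²(80°) = 7.527 · 0.03015 = 0.227 mW.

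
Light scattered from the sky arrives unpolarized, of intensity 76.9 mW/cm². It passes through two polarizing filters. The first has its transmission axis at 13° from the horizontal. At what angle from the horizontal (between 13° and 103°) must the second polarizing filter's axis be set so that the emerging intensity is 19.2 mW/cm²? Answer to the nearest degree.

θ ≈ 58°

Unpolarized light through the first polarizer → I₁ = ½ I₀, now polarized at 13°.
Target fraction: 19.2 / 76.9 mW/cm² = 0.2497 of I₀.
Need I₂/I₀ = 0.2497, so cos²(θ − 13°) = 0.2497 / 0.5 = 0.4993.
θ − 13° = arccos(√0.4993) = 45.0°, giving θ ≈ 13 + 45.0 = 58.0°.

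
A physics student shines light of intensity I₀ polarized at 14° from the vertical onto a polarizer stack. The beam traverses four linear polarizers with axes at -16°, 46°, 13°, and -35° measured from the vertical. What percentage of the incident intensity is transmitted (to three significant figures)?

≈ 5.21%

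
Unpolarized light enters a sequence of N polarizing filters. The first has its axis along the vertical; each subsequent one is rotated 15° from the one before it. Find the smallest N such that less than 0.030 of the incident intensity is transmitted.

N = 42

First polarizer halves the unpolarized light: factor 1/2.
Each further stage multiplies by cos²(15°) = 0.933.
After N polarizers: T = 0.5·0.933^(N−1). Require T < 0.030 ⇒ N−1 > ln(0.030/0.5)/ln(0.933) = 40.58, so N−1 ≥ 41 and N = 42.
Check: N=42 gives T = 0.02913 < 0.030; N=41 gives T = 0.03122.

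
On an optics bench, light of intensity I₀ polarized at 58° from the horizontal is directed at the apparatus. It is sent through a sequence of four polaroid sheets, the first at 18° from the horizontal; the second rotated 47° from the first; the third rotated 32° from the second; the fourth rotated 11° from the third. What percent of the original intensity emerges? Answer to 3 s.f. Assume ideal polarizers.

≈ 18.9%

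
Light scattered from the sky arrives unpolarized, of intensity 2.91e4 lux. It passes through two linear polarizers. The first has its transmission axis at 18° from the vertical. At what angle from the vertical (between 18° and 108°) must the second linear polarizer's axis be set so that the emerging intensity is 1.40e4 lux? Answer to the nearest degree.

Unpolarized light through the first polarizer → I₁ = ½ I₀, now polarized at 18°.
Target fraction: 1.40e4 / 2.91e4 lux = 0.4811 of I₀.
Need I₂/I₀ = 0.4811, so cos²(θ − 18°) = 0.4811 / 0.5 = 0.9622.
θ − 18° = arccos(√0.9622) = 11.2°, giving θ ≈ 18 + 11.2 = 29.2°.

θ ≈ 29°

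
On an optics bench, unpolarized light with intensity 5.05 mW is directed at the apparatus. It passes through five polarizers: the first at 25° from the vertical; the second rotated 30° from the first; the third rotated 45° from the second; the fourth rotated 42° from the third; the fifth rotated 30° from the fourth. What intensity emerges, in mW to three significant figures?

Unpolarized light through the first polarizer → I₁ = 5.05 mW/2 = 2.525 mW, polarized at 25°.
I₂ = I₁ · cos²(30°) = 2.525 · 0.75 = 1.894 mW.
I₃ = I₂ · cos²(45°) = 1.894 · 0.5 = 0.9469 mW.
I₄ = I₃ · cos²(42°) = 0.9469 · 0.5523 = 0.5229 mW.
I₅ = I₄ · cos²(30°) = 0.5229 · 0.75 = 0.3922 mW.

I ≈ 0.392 mW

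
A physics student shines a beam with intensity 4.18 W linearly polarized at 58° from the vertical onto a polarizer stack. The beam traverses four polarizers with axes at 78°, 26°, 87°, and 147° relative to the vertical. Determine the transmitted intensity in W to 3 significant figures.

I ≈ 0.0822 W

I₁ = 4.18 W · cos²(20°) = 3.691 W.
I₂ = I₁ · cos²(52°) = 3.691 · 0.379 = 1.399 W.
I₃ = I₂ · cos²(61°) = 1.399 · 0.235 = 0.3288 W.
I₄ = I₃ · cos²(60°) = 0.3288 · 0.25 = 0.08221 W.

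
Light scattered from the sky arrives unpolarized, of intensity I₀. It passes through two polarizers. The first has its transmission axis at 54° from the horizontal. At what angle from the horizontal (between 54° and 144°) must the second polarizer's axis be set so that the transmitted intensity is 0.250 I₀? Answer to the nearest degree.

θ ≈ 99°

Unpolarized light through the first polarizer → I₁ = ½ I₀, now polarized at 54°.
Need I₂/I₀ = 0.25, so cos²(θ − 54°) = 0.25 / 0.5 = 0.5.
θ − 54° = arccos(√0.5) = 45.0°, giving θ ≈ 54 + 45.0 = 99.0°.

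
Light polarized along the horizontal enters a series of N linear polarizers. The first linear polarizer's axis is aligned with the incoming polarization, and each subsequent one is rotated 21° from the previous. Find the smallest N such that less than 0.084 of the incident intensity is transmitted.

N = 20

First polarizer is aligned with the polarization: full transmission.
Each further stage multiplies by cos²(21°) = 0.8716.
After N polarizers: T = 0.8716^(N−1). Require T < 0.084 ⇒ N−1 > ln(0.084)/ln(0.8716) = 18.02, so N−1 ≥ 19 and N = 20.
Check: N=20 gives T = 0.07341 < 0.084; N=19 gives T = 0.08423.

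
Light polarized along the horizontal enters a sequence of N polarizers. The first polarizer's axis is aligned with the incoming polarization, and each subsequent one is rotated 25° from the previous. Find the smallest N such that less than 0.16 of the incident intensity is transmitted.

First polarizer is aligned with the polarization: full transmission.
Each further stage multiplies by cos²(25°) = 0.8214.
After N polarizers: T = 0.8214^(N−1). Require T < 0.16 ⇒ N−1 > ln(0.16)/ln(0.8214) = 9.31, so N−1 ≥ 10 and N = 11.
Check: N=11 gives T = 0.1398 < 0.16; N=10 gives T = 0.1702.

N = 11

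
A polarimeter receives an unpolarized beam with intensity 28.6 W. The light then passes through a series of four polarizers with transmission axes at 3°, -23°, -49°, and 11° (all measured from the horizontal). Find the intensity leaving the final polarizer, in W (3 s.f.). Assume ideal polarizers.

I ≈ 2.33 W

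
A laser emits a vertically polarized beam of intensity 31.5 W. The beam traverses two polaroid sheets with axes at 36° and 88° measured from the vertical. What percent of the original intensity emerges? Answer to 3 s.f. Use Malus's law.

≈ 24.8%

By Malus's law, I₁ = 31.5 W · cos²(36°) = 20.62 W.
I₂ = I₁ · cos²(52°) = 20.62 · 0.379 = 7.815 W.
That is 24.81% of the incident intensity.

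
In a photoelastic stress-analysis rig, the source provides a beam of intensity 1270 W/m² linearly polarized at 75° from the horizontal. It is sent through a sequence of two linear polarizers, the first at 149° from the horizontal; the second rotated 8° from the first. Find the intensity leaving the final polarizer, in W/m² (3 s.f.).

I ≈ 94.6 W/m²

I₁ = 1270 W/m² · cos²(74°) = 96.49 W/m².
I₂ = I₁ · cos²(8°) = 96.49 · 0.9806 = 94.62 W/m².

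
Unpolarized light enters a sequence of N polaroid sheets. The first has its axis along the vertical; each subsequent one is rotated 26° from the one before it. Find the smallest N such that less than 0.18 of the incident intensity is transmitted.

N = 6

First polarizer halves the unpolarized light: factor 1/2.
Each further stage multiplies by cos²(26°) = 0.8078.
After N polarizers: T = 0.5·0.8078^(N−1). Require T < 0.18 ⇒ N−1 > ln(0.18/0.5)/ln(0.8078) = 4.79, so N−1 ≥ 5 and N = 6.
Check: N=6 gives T = 0.172 < 0.18; N=5 gives T = 0.2129.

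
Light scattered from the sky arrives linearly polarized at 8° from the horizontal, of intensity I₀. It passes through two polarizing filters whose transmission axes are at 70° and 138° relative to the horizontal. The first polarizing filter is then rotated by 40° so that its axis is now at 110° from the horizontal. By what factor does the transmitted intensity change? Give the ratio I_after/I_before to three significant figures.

I_new/I_old ≈ 1.09

Before rotation:
By Malus's law, I₁ = I₀ cos²(70° − 8°) = I₀ cos²(62°) = 0.2204 I₀.
I₂ = I₁ cos²(138° − 70°) = 0.2204 I₀ · cos²(68°) = 0.03093 I₀.
After rotation:
I₁ = I₀ cos²(110° − 8°) = I₀ cos²(78°) = 0.04323 I₀.
I₂ = I₁ cos²(138° − 110°) = 0.04323 I₀ · cos²(28°) = 0.0337 I₀.
Ratio = 0.0337 / 0.03093 = 1.09.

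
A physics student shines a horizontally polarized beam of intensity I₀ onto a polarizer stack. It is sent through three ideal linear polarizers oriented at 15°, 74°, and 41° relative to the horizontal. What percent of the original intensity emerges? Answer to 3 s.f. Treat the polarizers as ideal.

≈ 17.4%

I₁ = I₀ cos²(15° − 0°) = I₀ cos²(15°) = 0.933 I₀.
I₂ = I₁ cos²(74° − 15°) = 0.933 I₀ · cos²(59°) = 0.2475 I₀.
I₃ = I₂ cos²(41° − 74°) = 0.2475 I₀ · cos²(33°) = 0.1741 I₀.
That is 17.41% of the incident intensity.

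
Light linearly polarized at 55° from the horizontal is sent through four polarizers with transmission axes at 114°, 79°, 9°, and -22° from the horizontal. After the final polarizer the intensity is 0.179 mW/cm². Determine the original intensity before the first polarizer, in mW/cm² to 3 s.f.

I₀ ≈ 11.7 mW/cm²

I₁ = I₀ cos²(114° − 55°) = I₀ cos²(59°) = 0.2653 I₀.
I₂ = I₁ cos²(79° − 114°) = 0.2653 I₀ · cos²(35°) = 0.178 I₀.
I₃ = I₂ cos²(9° − 79°) = 0.178 I₀ · cos²(70°) = 0.02082 I₀.
I₄ = I₃ cos²(-22° − 9°) = 0.02082 I₀ · cos²(31°) = 0.0153 I₀.
So 0.179 mW/cm² = 0.0153 I₀, giving I₀ = 0.179/0.0153 = 11.7 mW/cm².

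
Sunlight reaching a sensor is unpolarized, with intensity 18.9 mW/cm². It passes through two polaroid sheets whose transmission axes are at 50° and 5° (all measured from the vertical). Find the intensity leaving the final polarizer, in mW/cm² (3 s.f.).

I ≈ 4.73 mW/cm²

Unpolarized light through the first polarizer → I₁ = 18.9 mW/cm²/2 = 9.45 mW/cm², polarized at 50°.
I₂ = I₁ · cos²(45°) = 9.45 · 0.5 = 4.725 mW/cm².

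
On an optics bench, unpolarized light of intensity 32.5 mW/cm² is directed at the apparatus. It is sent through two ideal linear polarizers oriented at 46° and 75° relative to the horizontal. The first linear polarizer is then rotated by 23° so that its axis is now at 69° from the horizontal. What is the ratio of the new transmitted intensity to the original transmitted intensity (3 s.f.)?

Before rotation:
Unpolarized light through the first polarizer → I₁ = ½ I₀, now polarized at 46°.
I₂ = I₁ cos²(75° − 46°) = 0.5 I₀ · cos²(29°) = 0.3825 I₀.
After rotation:
Unpolarized light through the first polarizer → I₁ = ½ I₀, now polarized at 69°.
I₂ = I₁ cos²(75° − 69°) = 0.5 I₀ · cos²(6°) = 0.4945 I₀.
Ratio = 0.4945 / 0.3825 = 1.293.

I_new/I_old ≈ 1.29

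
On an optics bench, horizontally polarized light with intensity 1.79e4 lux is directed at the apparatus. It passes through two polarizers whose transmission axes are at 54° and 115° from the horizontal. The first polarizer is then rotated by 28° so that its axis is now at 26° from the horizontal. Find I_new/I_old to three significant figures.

I_new/I_old ≈ 0.00303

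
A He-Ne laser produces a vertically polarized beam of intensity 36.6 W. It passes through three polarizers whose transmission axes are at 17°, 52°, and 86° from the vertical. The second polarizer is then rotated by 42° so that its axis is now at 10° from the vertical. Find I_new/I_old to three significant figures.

I_new/I_old ≈ 0.125

Before rotation:
I₁ = I₀ cos²(17° − 0°) = I₀ cos²(17°) = 0.9145 I₀.
I₂ = I₁ cos²(52° − 17°) = 0.9145 I₀ · cos²(35°) = 0.6137 I₀.
I₃ = I₂ cos²(86° − 52°) = 0.6137 I₀ · cos²(34°) = 0.4218 I₀.
After rotation:
I₁ = I₀ cos²(17° − 0°) = I₀ cos²(17°) = 0.9145 I₀.
I₂ = I₁ cos²(10° − 17°) = 0.9145 I₀ · cos²(7°) = 0.9009 I₀.
I₃ = I₂ cos²(86° − 10°) = 0.9009 I₀ · cos²(76°) = 0.05273 I₀.
Ratio = 0.05273 / 0.4218 = 0.125.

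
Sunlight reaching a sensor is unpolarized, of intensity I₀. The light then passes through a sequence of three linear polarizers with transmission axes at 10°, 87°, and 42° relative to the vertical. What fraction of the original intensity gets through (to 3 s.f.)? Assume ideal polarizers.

≈ 0.0127 I₀

Unpolarized light through the first polarizer → I₁ = ½ I₀, now polarized at 10°.
I₂ = I₁ cos²(87° − 10°) = 0.5 I₀ · cos²(77°) = 0.0253 I₀.
I₃ = I₂ cos²(42° − 87°) = 0.0253 I₀ · cos²(45°) = 0.01265 I₀.
Transmitted fraction = 0.01265.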